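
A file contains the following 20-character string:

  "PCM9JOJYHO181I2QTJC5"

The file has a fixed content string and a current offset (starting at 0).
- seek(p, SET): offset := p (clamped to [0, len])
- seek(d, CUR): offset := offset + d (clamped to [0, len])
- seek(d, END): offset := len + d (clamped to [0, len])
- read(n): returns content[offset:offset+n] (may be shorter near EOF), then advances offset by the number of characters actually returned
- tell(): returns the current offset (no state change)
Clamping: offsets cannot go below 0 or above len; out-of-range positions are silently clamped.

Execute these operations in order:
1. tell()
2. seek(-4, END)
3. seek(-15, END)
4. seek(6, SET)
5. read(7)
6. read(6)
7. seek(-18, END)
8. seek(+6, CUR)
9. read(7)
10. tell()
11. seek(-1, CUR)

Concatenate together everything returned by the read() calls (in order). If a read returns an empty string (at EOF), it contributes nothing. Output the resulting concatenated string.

Answer: JYHO181I2QTJCHO181I2

Derivation:
After 1 (tell()): offset=0
After 2 (seek(-4, END)): offset=16
After 3 (seek(-15, END)): offset=5
After 4 (seek(6, SET)): offset=6
After 5 (read(7)): returned 'JYHO181', offset=13
After 6 (read(6)): returned 'I2QTJC', offset=19
After 7 (seek(-18, END)): offset=2
After 8 (seek(+6, CUR)): offset=8
After 9 (read(7)): returned 'HO181I2', offset=15
After 10 (tell()): offset=15
After 11 (seek(-1, CUR)): offset=14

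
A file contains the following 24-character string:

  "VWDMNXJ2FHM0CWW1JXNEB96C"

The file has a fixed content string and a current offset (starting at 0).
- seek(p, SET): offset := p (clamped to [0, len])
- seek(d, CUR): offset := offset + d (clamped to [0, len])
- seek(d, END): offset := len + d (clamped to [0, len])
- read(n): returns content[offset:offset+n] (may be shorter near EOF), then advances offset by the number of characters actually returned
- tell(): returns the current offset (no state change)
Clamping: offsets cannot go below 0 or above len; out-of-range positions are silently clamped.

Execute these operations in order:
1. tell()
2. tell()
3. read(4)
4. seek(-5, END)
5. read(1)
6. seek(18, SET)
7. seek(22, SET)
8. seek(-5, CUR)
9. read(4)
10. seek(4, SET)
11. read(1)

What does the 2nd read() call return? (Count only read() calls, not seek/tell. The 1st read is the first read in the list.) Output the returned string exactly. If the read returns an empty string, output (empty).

Answer: E

Derivation:
After 1 (tell()): offset=0
After 2 (tell()): offset=0
After 3 (read(4)): returned 'VWDM', offset=4
After 4 (seek(-5, END)): offset=19
After 5 (read(1)): returned 'E', offset=20
After 6 (seek(18, SET)): offset=18
After 7 (seek(22, SET)): offset=22
After 8 (seek(-5, CUR)): offset=17
After 9 (read(4)): returned 'XNEB', offset=21
After 10 (seek(4, SET)): offset=4
After 11 (read(1)): returned 'N', offset=5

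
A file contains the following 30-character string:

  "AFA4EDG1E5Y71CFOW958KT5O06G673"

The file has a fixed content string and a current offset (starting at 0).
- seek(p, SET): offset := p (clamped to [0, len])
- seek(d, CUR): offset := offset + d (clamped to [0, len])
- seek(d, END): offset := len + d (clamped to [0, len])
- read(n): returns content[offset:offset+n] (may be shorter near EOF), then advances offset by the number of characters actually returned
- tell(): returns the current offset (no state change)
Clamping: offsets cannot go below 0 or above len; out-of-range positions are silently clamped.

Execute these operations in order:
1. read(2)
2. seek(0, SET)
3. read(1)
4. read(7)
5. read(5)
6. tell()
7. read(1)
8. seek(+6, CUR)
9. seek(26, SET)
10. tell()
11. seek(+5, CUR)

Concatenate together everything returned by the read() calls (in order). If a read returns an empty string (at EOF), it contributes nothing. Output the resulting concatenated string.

After 1 (read(2)): returned 'AF', offset=2
After 2 (seek(0, SET)): offset=0
After 3 (read(1)): returned 'A', offset=1
After 4 (read(7)): returned 'FA4EDG1', offset=8
After 5 (read(5)): returned 'E5Y71', offset=13
After 6 (tell()): offset=13
After 7 (read(1)): returned 'C', offset=14
After 8 (seek(+6, CUR)): offset=20
After 9 (seek(26, SET)): offset=26
After 10 (tell()): offset=26
After 11 (seek(+5, CUR)): offset=30

Answer: AFAFA4EDG1E5Y71C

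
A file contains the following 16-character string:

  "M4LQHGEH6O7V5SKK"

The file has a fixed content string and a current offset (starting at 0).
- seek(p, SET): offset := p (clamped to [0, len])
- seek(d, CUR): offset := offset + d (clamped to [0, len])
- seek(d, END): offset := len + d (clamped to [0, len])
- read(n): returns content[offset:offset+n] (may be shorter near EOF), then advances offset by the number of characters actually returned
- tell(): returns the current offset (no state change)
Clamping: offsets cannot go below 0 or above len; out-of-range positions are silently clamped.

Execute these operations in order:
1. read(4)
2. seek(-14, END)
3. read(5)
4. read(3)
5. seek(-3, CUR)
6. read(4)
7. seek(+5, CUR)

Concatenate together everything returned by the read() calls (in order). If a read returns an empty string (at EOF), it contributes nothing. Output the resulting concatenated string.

After 1 (read(4)): returned 'M4LQ', offset=4
After 2 (seek(-14, END)): offset=2
After 3 (read(5)): returned 'LQHGE', offset=7
After 4 (read(3)): returned 'H6O', offset=10
After 5 (seek(-3, CUR)): offset=7
After 6 (read(4)): returned 'H6O7', offset=11
After 7 (seek(+5, CUR)): offset=16

Answer: M4LQLQHGEH6OH6O7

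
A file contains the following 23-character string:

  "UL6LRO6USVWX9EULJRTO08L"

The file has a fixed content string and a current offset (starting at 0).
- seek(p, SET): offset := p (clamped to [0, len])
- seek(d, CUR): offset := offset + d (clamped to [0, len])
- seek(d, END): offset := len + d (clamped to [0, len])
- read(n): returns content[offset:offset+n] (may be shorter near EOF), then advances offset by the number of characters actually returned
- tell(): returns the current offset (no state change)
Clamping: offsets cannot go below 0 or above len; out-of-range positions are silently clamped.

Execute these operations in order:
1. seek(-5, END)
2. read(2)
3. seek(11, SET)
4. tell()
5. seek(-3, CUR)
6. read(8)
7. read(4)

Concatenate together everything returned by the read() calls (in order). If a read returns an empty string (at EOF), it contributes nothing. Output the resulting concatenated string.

After 1 (seek(-5, END)): offset=18
After 2 (read(2)): returned 'TO', offset=20
After 3 (seek(11, SET)): offset=11
After 4 (tell()): offset=11
After 5 (seek(-3, CUR)): offset=8
After 6 (read(8)): returned 'SVWX9EUL', offset=16
After 7 (read(4)): returned 'JRTO', offset=20

Answer: TOSVWX9EULJRTO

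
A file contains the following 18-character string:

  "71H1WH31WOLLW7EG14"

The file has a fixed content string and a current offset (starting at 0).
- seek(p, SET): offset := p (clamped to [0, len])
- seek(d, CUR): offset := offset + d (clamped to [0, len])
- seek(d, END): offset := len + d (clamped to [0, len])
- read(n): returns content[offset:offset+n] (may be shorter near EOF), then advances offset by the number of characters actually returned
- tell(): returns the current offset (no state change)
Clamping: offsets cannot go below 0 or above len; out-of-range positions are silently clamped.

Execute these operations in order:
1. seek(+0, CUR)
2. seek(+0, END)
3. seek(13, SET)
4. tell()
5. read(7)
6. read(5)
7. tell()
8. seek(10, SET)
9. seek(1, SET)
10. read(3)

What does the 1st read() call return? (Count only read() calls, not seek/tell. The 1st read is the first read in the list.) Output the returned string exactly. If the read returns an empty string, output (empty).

Answer: 7EG14

Derivation:
After 1 (seek(+0, CUR)): offset=0
After 2 (seek(+0, END)): offset=18
After 3 (seek(13, SET)): offset=13
After 4 (tell()): offset=13
After 5 (read(7)): returned '7EG14', offset=18
After 6 (read(5)): returned '', offset=18
After 7 (tell()): offset=18
After 8 (seek(10, SET)): offset=10
After 9 (seek(1, SET)): offset=1
After 10 (read(3)): returned '1H1', offset=4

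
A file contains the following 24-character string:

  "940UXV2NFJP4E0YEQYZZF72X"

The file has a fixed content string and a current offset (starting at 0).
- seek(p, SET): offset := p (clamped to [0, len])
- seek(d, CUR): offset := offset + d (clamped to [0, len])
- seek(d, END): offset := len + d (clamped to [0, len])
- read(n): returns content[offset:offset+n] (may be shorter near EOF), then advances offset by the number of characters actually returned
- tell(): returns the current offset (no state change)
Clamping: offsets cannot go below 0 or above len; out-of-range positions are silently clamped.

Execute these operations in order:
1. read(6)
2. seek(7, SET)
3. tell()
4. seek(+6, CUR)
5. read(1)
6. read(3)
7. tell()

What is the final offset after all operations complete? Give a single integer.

After 1 (read(6)): returned '940UXV', offset=6
After 2 (seek(7, SET)): offset=7
After 3 (tell()): offset=7
After 4 (seek(+6, CUR)): offset=13
After 5 (read(1)): returned '0', offset=14
After 6 (read(3)): returned 'YEQ', offset=17
After 7 (tell()): offset=17

Answer: 17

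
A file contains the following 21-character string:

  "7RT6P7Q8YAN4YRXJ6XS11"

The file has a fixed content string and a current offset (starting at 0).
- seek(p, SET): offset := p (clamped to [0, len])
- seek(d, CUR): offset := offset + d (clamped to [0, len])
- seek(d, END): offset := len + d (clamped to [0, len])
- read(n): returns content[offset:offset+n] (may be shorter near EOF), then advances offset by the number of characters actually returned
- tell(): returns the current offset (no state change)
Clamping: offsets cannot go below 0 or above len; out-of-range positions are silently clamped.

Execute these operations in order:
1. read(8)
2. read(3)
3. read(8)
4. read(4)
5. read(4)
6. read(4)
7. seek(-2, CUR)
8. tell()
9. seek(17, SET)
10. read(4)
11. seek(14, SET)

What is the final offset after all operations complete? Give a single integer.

After 1 (read(8)): returned '7RT6P7Q8', offset=8
After 2 (read(3)): returned 'YAN', offset=11
After 3 (read(8)): returned '4YRXJ6XS', offset=19
After 4 (read(4)): returned '11', offset=21
After 5 (read(4)): returned '', offset=21
After 6 (read(4)): returned '', offset=21
After 7 (seek(-2, CUR)): offset=19
After 8 (tell()): offset=19
After 9 (seek(17, SET)): offset=17
After 10 (read(4)): returned 'XS11', offset=21
After 11 (seek(14, SET)): offset=14

Answer: 14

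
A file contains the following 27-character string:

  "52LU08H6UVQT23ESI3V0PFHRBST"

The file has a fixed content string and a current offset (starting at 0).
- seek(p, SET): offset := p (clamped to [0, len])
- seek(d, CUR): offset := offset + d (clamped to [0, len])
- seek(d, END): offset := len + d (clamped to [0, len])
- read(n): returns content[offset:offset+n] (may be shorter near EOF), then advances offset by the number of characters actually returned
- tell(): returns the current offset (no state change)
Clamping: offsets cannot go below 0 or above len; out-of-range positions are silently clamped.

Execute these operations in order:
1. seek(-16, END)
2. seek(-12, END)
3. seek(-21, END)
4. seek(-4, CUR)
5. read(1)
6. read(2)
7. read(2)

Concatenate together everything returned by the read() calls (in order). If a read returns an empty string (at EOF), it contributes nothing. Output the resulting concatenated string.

Answer: LU08H

Derivation:
After 1 (seek(-16, END)): offset=11
After 2 (seek(-12, END)): offset=15
After 3 (seek(-21, END)): offset=6
After 4 (seek(-4, CUR)): offset=2
After 5 (read(1)): returned 'L', offset=3
After 6 (read(2)): returned 'U0', offset=5
After 7 (read(2)): returned '8H', offset=7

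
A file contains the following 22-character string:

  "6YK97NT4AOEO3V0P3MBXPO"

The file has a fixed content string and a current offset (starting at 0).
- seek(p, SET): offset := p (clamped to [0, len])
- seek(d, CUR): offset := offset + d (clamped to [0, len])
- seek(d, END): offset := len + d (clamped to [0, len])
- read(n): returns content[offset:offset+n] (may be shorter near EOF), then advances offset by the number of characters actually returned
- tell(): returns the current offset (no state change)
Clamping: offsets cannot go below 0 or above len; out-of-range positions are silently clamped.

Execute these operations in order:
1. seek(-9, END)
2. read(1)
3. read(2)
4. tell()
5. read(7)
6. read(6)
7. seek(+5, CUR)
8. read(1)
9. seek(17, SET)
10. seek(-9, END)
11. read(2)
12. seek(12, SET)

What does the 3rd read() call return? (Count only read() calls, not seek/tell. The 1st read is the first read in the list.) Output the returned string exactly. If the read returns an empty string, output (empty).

After 1 (seek(-9, END)): offset=13
After 2 (read(1)): returned 'V', offset=14
After 3 (read(2)): returned '0P', offset=16
After 4 (tell()): offset=16
After 5 (read(7)): returned '3MBXPO', offset=22
After 6 (read(6)): returned '', offset=22
After 7 (seek(+5, CUR)): offset=22
After 8 (read(1)): returned '', offset=22
After 9 (seek(17, SET)): offset=17
After 10 (seek(-9, END)): offset=13
After 11 (read(2)): returned 'V0', offset=15
After 12 (seek(12, SET)): offset=12

Answer: 3MBXPO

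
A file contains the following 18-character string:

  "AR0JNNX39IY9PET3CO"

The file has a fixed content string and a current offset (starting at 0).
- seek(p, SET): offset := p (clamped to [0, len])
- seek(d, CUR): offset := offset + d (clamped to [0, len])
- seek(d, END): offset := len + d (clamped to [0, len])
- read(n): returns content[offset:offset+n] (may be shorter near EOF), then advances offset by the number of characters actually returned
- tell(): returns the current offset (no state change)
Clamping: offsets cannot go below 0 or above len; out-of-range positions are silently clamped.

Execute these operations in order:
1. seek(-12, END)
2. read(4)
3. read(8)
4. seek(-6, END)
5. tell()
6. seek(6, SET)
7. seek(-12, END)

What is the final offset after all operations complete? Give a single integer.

Answer: 6

Derivation:
After 1 (seek(-12, END)): offset=6
After 2 (read(4)): returned 'X39I', offset=10
After 3 (read(8)): returned 'Y9PET3CO', offset=18
After 4 (seek(-6, END)): offset=12
After 5 (tell()): offset=12
After 6 (seek(6, SET)): offset=6
After 7 (seek(-12, END)): offset=6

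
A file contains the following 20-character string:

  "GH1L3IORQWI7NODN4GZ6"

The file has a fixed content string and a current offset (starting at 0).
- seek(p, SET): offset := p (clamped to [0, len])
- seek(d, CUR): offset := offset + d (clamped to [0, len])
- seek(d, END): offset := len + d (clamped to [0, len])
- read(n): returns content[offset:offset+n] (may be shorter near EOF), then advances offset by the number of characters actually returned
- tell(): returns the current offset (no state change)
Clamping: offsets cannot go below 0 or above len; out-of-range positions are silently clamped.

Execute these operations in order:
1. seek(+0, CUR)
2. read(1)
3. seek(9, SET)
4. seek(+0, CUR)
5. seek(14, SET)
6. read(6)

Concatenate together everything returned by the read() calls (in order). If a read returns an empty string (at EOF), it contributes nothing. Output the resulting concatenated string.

Answer: GDN4GZ6

Derivation:
After 1 (seek(+0, CUR)): offset=0
After 2 (read(1)): returned 'G', offset=1
After 3 (seek(9, SET)): offset=9
After 4 (seek(+0, CUR)): offset=9
After 5 (seek(14, SET)): offset=14
After 6 (read(6)): returned 'DN4GZ6', offset=20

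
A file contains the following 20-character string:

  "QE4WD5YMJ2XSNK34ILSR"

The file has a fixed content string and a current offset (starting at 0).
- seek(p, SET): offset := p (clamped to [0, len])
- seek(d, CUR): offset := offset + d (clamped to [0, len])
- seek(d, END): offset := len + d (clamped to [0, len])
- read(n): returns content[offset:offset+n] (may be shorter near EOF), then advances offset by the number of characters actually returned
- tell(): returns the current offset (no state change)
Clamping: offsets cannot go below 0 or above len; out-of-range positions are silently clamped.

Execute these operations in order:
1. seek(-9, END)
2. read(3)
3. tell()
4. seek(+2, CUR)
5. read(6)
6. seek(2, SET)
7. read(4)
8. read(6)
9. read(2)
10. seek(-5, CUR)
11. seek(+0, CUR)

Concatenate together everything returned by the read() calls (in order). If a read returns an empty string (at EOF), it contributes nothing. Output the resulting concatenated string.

Answer: SNKILSR4WD5YMJ2XSNK

Derivation:
After 1 (seek(-9, END)): offset=11
After 2 (read(3)): returned 'SNK', offset=14
After 3 (tell()): offset=14
After 4 (seek(+2, CUR)): offset=16
After 5 (read(6)): returned 'ILSR', offset=20
After 6 (seek(2, SET)): offset=2
After 7 (read(4)): returned '4WD5', offset=6
After 8 (read(6)): returned 'YMJ2XS', offset=12
After 9 (read(2)): returned 'NK', offset=14
After 10 (seek(-5, CUR)): offset=9
After 11 (seek(+0, CUR)): offset=9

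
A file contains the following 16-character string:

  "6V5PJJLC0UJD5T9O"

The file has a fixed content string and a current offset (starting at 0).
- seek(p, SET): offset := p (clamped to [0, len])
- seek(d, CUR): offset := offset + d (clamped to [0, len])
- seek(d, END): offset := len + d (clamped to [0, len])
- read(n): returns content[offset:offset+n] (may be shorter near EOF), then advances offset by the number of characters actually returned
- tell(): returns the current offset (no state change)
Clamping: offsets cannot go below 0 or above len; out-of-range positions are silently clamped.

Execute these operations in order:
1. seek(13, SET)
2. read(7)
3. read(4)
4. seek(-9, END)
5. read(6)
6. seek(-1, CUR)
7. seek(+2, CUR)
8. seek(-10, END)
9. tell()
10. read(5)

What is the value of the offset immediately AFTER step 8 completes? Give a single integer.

Answer: 6

Derivation:
After 1 (seek(13, SET)): offset=13
After 2 (read(7)): returned 'T9O', offset=16
After 3 (read(4)): returned '', offset=16
After 4 (seek(-9, END)): offset=7
After 5 (read(6)): returned 'C0UJD5', offset=13
After 6 (seek(-1, CUR)): offset=12
After 7 (seek(+2, CUR)): offset=14
After 8 (seek(-10, END)): offset=6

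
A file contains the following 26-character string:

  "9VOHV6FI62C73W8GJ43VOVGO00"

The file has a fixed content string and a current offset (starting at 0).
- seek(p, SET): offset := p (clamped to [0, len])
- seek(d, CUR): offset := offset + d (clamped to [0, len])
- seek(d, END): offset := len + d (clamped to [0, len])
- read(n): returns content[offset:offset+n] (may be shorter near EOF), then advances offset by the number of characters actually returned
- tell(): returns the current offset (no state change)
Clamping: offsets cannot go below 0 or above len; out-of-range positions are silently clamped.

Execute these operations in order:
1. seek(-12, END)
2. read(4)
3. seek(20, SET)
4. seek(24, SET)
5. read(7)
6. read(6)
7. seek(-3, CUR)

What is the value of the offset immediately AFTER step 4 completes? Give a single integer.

Answer: 24

Derivation:
After 1 (seek(-12, END)): offset=14
After 2 (read(4)): returned '8GJ4', offset=18
After 3 (seek(20, SET)): offset=20
After 4 (seek(24, SET)): offset=24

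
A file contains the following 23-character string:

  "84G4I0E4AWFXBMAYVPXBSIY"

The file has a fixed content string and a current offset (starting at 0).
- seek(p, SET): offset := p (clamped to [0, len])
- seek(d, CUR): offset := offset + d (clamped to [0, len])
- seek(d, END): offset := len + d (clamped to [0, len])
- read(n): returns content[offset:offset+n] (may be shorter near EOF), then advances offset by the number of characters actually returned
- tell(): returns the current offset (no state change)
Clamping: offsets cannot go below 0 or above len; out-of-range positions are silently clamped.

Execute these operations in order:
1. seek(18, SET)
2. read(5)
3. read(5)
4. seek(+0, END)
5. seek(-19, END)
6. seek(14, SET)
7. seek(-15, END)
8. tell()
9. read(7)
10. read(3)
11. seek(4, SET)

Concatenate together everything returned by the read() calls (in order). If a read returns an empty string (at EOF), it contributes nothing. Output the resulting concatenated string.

Answer: XBSIYAWFXBMAYVP

Derivation:
After 1 (seek(18, SET)): offset=18
After 2 (read(5)): returned 'XBSIY', offset=23
After 3 (read(5)): returned '', offset=23
After 4 (seek(+0, END)): offset=23
After 5 (seek(-19, END)): offset=4
After 6 (seek(14, SET)): offset=14
After 7 (seek(-15, END)): offset=8
After 8 (tell()): offset=8
After 9 (read(7)): returned 'AWFXBMA', offset=15
After 10 (read(3)): returned 'YVP', offset=18
After 11 (seek(4, SET)): offset=4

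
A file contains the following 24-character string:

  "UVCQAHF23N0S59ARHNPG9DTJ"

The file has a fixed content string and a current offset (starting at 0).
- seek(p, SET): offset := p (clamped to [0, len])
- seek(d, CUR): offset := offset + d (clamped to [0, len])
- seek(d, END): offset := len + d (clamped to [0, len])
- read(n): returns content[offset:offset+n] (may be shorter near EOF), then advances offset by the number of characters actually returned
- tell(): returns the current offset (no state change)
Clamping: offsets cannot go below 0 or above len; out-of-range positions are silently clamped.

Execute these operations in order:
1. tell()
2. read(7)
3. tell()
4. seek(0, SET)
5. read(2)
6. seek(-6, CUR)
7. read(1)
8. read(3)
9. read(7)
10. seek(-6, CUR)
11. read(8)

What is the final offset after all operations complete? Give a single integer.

After 1 (tell()): offset=0
After 2 (read(7)): returned 'UVCQAHF', offset=7
After 3 (tell()): offset=7
After 4 (seek(0, SET)): offset=0
After 5 (read(2)): returned 'UV', offset=2
After 6 (seek(-6, CUR)): offset=0
After 7 (read(1)): returned 'U', offset=1
After 8 (read(3)): returned 'VCQ', offset=4
After 9 (read(7)): returned 'AHF23N0', offset=11
After 10 (seek(-6, CUR)): offset=5
After 11 (read(8)): returned 'HF23N0S5', offset=13

Answer: 13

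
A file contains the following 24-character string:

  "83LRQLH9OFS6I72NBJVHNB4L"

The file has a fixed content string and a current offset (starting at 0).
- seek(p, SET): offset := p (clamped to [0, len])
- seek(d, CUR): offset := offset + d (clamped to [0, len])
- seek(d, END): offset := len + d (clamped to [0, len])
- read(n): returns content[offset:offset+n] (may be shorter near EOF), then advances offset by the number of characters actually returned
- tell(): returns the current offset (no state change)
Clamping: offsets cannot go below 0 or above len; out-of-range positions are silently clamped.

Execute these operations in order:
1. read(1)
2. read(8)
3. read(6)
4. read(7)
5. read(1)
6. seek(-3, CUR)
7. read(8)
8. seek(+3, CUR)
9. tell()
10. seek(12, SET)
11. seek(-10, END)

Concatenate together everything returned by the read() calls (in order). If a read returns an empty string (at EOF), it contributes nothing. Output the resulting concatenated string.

After 1 (read(1)): returned '8', offset=1
After 2 (read(8)): returned '3LRQLH9O', offset=9
After 3 (read(6)): returned 'FS6I72', offset=15
After 4 (read(7)): returned 'NBJVHNB', offset=22
After 5 (read(1)): returned '4', offset=23
After 6 (seek(-3, CUR)): offset=20
After 7 (read(8)): returned 'NB4L', offset=24
After 8 (seek(+3, CUR)): offset=24
After 9 (tell()): offset=24
After 10 (seek(12, SET)): offset=12
After 11 (seek(-10, END)): offset=14

Answer: 83LRQLH9OFS6I72NBJVHNB4NB4L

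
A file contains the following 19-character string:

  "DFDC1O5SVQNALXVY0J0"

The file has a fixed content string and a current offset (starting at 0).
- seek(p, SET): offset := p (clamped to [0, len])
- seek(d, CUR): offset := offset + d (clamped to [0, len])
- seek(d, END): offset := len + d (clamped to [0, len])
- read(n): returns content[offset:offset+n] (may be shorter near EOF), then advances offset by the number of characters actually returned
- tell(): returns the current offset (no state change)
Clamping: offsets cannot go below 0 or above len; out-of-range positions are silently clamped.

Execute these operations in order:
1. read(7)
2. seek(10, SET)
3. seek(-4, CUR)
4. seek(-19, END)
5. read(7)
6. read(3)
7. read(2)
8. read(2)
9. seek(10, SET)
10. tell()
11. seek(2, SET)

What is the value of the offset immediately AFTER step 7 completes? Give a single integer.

After 1 (read(7)): returned 'DFDC1O5', offset=7
After 2 (seek(10, SET)): offset=10
After 3 (seek(-4, CUR)): offset=6
After 4 (seek(-19, END)): offset=0
After 5 (read(7)): returned 'DFDC1O5', offset=7
After 6 (read(3)): returned 'SVQ', offset=10
After 7 (read(2)): returned 'NA', offset=12

Answer: 12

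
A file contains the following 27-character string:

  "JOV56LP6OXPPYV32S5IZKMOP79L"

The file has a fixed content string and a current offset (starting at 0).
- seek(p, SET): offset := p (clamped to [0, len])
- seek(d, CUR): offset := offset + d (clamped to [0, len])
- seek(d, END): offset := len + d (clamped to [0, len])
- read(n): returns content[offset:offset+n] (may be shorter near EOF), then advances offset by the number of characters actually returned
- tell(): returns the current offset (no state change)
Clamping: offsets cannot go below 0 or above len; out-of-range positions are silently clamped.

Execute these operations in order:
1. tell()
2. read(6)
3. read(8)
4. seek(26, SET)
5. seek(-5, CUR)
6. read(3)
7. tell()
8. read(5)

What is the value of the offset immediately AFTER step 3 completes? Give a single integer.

After 1 (tell()): offset=0
After 2 (read(6)): returned 'JOV56L', offset=6
After 3 (read(8)): returned 'P6OXPPYV', offset=14

Answer: 14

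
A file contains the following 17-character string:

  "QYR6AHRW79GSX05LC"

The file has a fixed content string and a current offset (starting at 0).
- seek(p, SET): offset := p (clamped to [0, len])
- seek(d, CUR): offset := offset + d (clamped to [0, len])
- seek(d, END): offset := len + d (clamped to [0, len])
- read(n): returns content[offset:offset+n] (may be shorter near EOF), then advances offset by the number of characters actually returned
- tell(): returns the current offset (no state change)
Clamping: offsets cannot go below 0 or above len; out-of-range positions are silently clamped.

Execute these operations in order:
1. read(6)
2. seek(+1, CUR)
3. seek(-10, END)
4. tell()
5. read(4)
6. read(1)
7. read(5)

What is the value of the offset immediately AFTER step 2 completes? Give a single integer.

After 1 (read(6)): returned 'QYR6AH', offset=6
After 2 (seek(+1, CUR)): offset=7

Answer: 7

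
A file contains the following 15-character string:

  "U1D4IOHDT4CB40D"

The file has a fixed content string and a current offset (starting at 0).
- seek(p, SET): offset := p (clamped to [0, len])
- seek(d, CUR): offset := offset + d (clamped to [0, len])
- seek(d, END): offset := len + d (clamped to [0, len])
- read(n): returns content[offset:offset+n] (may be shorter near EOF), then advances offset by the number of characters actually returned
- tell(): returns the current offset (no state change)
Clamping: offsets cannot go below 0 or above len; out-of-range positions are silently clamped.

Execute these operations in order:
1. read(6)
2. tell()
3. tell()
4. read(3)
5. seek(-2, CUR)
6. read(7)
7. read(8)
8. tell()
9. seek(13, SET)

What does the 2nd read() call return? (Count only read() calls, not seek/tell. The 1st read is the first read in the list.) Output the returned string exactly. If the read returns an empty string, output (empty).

After 1 (read(6)): returned 'U1D4IO', offset=6
After 2 (tell()): offset=6
After 3 (tell()): offset=6
After 4 (read(3)): returned 'HDT', offset=9
After 5 (seek(-2, CUR)): offset=7
After 6 (read(7)): returned 'DT4CB40', offset=14
After 7 (read(8)): returned 'D', offset=15
After 8 (tell()): offset=15
After 9 (seek(13, SET)): offset=13

Answer: HDT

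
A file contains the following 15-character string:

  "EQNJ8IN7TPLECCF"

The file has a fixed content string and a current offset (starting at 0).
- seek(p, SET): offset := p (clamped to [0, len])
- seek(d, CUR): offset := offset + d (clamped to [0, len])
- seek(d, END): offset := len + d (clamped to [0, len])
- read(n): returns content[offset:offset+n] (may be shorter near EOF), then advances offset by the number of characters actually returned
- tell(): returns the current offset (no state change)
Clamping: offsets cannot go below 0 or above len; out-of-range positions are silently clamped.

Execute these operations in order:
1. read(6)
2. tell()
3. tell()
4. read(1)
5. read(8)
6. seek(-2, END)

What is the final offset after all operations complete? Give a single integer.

Answer: 13

Derivation:
After 1 (read(6)): returned 'EQNJ8I', offset=6
After 2 (tell()): offset=6
After 3 (tell()): offset=6
After 4 (read(1)): returned 'N', offset=7
After 5 (read(8)): returned '7TPLECCF', offset=15
After 6 (seek(-2, END)): offset=13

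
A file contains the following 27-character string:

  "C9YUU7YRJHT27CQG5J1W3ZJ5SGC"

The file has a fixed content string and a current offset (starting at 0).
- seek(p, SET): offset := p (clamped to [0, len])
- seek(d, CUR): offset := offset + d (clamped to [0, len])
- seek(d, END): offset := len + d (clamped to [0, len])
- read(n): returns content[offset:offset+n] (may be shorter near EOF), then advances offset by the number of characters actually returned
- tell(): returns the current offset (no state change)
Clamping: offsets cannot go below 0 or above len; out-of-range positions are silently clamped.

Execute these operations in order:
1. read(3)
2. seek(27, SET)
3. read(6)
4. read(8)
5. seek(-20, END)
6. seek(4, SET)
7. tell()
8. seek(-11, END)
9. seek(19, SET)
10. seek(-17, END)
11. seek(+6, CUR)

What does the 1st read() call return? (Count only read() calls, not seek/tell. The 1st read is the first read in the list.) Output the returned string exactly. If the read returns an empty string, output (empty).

After 1 (read(3)): returned 'C9Y', offset=3
After 2 (seek(27, SET)): offset=27
After 3 (read(6)): returned '', offset=27
After 4 (read(8)): returned '', offset=27
After 5 (seek(-20, END)): offset=7
After 6 (seek(4, SET)): offset=4
After 7 (tell()): offset=4
After 8 (seek(-11, END)): offset=16
After 9 (seek(19, SET)): offset=19
After 10 (seek(-17, END)): offset=10
After 11 (seek(+6, CUR)): offset=16

Answer: C9Y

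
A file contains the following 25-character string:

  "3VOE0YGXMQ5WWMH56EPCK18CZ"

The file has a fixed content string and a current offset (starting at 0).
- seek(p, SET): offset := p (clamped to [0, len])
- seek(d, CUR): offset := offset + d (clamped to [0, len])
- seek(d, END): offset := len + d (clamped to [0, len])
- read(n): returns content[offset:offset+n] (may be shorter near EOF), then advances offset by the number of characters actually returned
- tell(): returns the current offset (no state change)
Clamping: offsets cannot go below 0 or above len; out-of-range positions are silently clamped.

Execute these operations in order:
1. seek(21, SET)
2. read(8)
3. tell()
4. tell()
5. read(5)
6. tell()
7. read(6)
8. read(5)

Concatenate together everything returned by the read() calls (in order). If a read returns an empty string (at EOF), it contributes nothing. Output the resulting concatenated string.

Answer: 18CZ

Derivation:
After 1 (seek(21, SET)): offset=21
After 2 (read(8)): returned '18CZ', offset=25
After 3 (tell()): offset=25
After 4 (tell()): offset=25
After 5 (read(5)): returned '', offset=25
After 6 (tell()): offset=25
After 7 (read(6)): returned '', offset=25
After 8 (read(5)): returned '', offset=25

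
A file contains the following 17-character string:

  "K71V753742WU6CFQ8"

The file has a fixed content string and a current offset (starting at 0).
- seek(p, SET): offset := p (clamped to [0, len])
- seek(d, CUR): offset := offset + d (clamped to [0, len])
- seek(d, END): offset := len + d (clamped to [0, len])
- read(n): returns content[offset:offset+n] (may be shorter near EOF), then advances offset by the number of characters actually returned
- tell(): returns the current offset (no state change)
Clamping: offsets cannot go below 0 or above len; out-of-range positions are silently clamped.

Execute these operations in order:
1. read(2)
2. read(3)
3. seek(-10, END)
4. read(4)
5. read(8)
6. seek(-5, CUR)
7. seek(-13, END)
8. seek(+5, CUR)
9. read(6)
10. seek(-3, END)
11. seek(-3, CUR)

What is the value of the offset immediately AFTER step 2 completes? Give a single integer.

After 1 (read(2)): returned 'K7', offset=2
After 2 (read(3)): returned '1V7', offset=5

Answer: 5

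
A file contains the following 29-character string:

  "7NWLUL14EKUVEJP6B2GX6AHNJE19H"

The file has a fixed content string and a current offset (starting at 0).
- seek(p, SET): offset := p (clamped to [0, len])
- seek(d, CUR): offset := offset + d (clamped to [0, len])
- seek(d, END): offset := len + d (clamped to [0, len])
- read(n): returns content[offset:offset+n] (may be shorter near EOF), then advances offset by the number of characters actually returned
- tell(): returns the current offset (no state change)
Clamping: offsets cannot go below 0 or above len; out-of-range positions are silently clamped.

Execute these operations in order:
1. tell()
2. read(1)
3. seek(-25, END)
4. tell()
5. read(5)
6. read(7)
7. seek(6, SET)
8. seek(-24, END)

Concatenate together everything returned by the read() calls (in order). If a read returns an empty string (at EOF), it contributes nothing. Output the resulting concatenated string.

Answer: 7UL14EKUVEJP6

Derivation:
After 1 (tell()): offset=0
After 2 (read(1)): returned '7', offset=1
After 3 (seek(-25, END)): offset=4
After 4 (tell()): offset=4
After 5 (read(5)): returned 'UL14E', offset=9
After 6 (read(7)): returned 'KUVEJP6', offset=16
After 7 (seek(6, SET)): offset=6
After 8 (seek(-24, END)): offset=5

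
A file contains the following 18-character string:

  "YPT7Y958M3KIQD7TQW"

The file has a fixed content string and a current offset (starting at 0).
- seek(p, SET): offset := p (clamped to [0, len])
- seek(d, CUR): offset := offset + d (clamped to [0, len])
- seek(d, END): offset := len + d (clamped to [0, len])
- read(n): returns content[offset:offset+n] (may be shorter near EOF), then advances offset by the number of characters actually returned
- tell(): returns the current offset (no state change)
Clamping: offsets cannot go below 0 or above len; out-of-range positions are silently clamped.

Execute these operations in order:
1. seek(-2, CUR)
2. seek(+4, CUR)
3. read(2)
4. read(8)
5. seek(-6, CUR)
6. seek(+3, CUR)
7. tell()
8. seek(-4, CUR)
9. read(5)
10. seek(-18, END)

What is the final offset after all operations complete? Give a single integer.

After 1 (seek(-2, CUR)): offset=0
After 2 (seek(+4, CUR)): offset=4
After 3 (read(2)): returned 'Y9', offset=6
After 4 (read(8)): returned '58M3KIQD', offset=14
After 5 (seek(-6, CUR)): offset=8
After 6 (seek(+3, CUR)): offset=11
After 7 (tell()): offset=11
After 8 (seek(-4, CUR)): offset=7
After 9 (read(5)): returned '8M3KI', offset=12
After 10 (seek(-18, END)): offset=0

Answer: 0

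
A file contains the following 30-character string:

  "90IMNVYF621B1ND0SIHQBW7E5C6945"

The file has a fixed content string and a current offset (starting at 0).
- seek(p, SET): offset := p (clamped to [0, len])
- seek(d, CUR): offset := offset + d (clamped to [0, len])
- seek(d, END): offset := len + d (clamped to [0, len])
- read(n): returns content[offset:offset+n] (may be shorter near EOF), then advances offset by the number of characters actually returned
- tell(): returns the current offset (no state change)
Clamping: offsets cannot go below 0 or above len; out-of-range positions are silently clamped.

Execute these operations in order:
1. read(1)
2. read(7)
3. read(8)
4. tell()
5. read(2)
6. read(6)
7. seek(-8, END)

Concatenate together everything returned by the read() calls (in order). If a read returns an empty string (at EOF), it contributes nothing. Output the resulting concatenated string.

After 1 (read(1)): returned '9', offset=1
After 2 (read(7)): returned '0IMNVYF', offset=8
After 3 (read(8)): returned '621B1ND0', offset=16
After 4 (tell()): offset=16
After 5 (read(2)): returned 'SI', offset=18
After 6 (read(6)): returned 'HQBW7E', offset=24
After 7 (seek(-8, END)): offset=22

Answer: 90IMNVYF621B1ND0SIHQBW7E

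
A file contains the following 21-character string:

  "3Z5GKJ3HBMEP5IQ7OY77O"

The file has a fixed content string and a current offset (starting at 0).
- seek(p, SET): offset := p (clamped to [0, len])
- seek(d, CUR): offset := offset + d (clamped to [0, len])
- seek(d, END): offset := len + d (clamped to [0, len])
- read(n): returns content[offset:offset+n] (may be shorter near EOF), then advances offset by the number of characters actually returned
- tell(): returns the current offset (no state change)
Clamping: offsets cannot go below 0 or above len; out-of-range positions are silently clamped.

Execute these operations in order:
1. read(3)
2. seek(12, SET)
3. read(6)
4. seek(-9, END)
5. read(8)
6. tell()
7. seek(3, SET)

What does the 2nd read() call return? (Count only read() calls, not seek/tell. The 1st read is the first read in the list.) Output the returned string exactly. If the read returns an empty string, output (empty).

Answer: 5IQ7OY

Derivation:
After 1 (read(3)): returned '3Z5', offset=3
After 2 (seek(12, SET)): offset=12
After 3 (read(6)): returned '5IQ7OY', offset=18
After 4 (seek(-9, END)): offset=12
After 5 (read(8)): returned '5IQ7OY77', offset=20
After 6 (tell()): offset=20
After 7 (seek(3, SET)): offset=3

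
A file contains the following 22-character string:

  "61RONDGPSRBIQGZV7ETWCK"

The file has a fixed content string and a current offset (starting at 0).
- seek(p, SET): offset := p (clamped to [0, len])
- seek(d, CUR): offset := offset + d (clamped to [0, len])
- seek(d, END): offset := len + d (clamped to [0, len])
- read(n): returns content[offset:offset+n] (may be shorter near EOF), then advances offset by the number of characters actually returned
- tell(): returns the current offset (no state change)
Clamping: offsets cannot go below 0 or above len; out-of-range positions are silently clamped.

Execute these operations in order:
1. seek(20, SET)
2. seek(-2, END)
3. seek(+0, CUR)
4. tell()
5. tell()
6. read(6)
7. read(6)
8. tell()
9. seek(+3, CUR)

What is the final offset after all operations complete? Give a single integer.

After 1 (seek(20, SET)): offset=20
After 2 (seek(-2, END)): offset=20
After 3 (seek(+0, CUR)): offset=20
After 4 (tell()): offset=20
After 5 (tell()): offset=20
After 6 (read(6)): returned 'CK', offset=22
After 7 (read(6)): returned '', offset=22
After 8 (tell()): offset=22
After 9 (seek(+3, CUR)): offset=22

Answer: 22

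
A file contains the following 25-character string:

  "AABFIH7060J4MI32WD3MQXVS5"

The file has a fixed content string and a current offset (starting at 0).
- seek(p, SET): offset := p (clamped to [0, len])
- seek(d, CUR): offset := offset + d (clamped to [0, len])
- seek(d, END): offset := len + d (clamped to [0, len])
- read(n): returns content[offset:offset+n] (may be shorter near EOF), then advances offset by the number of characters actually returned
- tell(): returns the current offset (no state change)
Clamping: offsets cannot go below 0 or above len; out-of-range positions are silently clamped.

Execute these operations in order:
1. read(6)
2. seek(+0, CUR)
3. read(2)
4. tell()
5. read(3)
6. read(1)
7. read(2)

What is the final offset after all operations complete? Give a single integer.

After 1 (read(6)): returned 'AABFIH', offset=6
After 2 (seek(+0, CUR)): offset=6
After 3 (read(2)): returned '70', offset=8
After 4 (tell()): offset=8
After 5 (read(3)): returned '60J', offset=11
After 6 (read(1)): returned '4', offset=12
After 7 (read(2)): returned 'MI', offset=14

Answer: 14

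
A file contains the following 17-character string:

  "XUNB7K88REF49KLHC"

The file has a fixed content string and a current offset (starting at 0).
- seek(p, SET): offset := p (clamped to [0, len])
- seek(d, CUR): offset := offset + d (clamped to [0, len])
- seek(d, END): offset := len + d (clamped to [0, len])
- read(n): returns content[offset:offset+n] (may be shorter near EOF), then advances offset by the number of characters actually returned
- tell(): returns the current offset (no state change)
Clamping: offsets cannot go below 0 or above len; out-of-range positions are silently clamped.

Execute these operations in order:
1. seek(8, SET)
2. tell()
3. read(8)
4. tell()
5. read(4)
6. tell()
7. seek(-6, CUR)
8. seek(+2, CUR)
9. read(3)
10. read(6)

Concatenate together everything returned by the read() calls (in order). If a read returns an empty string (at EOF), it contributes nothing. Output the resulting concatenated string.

After 1 (seek(8, SET)): offset=8
After 2 (tell()): offset=8
After 3 (read(8)): returned 'REF49KLH', offset=16
After 4 (tell()): offset=16
After 5 (read(4)): returned 'C', offset=17
After 6 (tell()): offset=17
After 7 (seek(-6, CUR)): offset=11
After 8 (seek(+2, CUR)): offset=13
After 9 (read(3)): returned 'KLH', offset=16
After 10 (read(6)): returned 'C', offset=17

Answer: REF49KLHCKLHC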